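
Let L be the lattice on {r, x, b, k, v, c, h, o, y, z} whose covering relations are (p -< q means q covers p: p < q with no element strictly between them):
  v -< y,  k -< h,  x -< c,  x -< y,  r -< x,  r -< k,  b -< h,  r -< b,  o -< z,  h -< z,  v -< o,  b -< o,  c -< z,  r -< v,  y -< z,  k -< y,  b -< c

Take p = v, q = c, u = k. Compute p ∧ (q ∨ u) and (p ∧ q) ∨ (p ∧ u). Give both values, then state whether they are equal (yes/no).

v; r; no

q ∨ u = z, so p ∧ (q ∨ u) = v ∧ z = v.
p ∧ q = r and p ∧ u = r, so (p ∧ q) ∨ (p ∧ u) = r ∨ r = r.
Equal: no.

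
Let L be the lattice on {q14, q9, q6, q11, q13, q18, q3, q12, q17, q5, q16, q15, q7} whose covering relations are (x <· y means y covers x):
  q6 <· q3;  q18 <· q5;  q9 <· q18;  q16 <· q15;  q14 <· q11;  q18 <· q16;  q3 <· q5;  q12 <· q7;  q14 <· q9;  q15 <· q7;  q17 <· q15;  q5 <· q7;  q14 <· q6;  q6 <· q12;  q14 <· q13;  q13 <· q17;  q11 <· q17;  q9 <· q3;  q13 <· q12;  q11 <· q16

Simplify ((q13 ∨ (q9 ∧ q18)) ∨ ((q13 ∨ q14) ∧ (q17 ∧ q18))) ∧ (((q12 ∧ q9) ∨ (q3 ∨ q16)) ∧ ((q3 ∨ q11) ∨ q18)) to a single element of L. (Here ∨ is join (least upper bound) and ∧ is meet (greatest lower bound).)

q15

q9 ∧ q18 = q9
q13 ∨ q9 = q15
q13 ∨ q14 = q13
q17 ∧ q18 = q14
q13 ∧ q14 = q14
q15 ∨ q14 = q15
q12 ∧ q9 = q14
q3 ∨ q16 = q7
q14 ∨ q7 = q7
q3 ∨ q11 = q7
q7 ∨ q18 = q7
q7 ∧ q7 = q7
q15 ∧ q7 = q15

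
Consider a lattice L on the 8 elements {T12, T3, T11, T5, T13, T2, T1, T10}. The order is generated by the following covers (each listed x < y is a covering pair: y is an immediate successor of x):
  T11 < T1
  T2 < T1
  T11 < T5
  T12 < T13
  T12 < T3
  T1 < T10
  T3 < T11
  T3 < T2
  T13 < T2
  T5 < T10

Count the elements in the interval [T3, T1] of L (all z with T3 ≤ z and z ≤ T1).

4

The interval [T3, T1] = {T1, T11, T2, T3}, which has 4 elements.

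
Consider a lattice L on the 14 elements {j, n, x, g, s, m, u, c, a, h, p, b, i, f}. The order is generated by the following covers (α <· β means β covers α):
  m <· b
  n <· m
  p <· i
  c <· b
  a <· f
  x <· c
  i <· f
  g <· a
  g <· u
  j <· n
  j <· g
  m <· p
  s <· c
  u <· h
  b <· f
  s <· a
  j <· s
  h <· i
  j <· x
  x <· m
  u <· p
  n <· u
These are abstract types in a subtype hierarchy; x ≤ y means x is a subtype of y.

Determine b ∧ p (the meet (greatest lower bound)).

Common lower bounds of {b, p}: j, m, n, x.
The greatest among these is m.

m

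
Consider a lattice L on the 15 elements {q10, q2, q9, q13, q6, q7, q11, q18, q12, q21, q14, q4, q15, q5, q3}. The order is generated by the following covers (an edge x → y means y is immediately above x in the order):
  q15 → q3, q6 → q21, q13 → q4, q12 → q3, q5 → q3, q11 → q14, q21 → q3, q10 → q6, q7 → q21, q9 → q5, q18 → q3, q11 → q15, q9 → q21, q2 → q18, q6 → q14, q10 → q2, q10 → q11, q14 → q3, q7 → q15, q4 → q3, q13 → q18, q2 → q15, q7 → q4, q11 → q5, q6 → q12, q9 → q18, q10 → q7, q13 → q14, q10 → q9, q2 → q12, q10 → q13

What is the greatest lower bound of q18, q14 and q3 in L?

q13

Common lower bounds of {q18, q14, q3}: q10, q13.
The greatest among these is q13.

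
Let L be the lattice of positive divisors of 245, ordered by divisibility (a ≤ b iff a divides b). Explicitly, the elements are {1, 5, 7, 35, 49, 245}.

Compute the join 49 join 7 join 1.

49

In the divisibility order, the join is the least common multiple: lcm(49, 7, 1) = 49.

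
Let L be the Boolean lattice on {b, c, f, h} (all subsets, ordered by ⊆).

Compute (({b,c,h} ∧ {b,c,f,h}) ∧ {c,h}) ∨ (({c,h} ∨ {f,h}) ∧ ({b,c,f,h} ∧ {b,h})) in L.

{b,c,h} ∧ {b,c,f,h} = {b,c,h}
{b,c,h} ∧ {c,h} = {c,h}
{c,h} ∨ {f,h} = {c,f,h}
{b,c,f,h} ∧ {b,h} = {b,h}
{c,f,h} ∧ {b,h} = {h}
{c,h} ∨ {h} = {c,h}

{c,h}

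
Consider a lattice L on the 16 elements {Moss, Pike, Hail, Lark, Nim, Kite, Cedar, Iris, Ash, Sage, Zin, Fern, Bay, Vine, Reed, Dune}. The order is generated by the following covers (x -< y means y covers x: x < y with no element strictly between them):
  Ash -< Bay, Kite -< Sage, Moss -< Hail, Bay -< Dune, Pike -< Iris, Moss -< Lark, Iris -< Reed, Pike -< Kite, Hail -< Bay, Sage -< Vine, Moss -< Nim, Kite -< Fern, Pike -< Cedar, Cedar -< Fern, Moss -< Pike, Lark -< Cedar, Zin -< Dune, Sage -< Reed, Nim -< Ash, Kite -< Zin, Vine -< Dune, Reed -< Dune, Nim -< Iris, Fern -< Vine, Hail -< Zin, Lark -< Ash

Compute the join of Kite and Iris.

Common upper bounds of {Kite, Iris}: Dune, Reed.
The least among these is Reed.

Reed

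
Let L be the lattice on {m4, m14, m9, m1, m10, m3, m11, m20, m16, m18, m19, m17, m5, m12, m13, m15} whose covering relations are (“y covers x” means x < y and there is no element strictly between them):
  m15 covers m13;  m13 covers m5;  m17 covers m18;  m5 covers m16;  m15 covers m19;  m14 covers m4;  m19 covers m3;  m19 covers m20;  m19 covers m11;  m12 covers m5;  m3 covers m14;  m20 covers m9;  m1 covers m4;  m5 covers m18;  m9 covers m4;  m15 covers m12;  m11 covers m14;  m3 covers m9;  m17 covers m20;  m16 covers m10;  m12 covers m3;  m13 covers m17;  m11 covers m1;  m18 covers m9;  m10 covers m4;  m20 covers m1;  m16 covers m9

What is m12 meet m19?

Common lower bounds of {m12, m19}: m14, m3, m4, m9.
The greatest among these is m3.

m3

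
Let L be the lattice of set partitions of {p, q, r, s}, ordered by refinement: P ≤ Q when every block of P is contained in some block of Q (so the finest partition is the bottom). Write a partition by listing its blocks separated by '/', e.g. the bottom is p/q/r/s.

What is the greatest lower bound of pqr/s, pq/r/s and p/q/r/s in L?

Common lower bounds of {pqr/s, pq/r/s, p/q/r/s}: p/q/r/s.
The greatest among these is p/q/r/s.

p/q/r/s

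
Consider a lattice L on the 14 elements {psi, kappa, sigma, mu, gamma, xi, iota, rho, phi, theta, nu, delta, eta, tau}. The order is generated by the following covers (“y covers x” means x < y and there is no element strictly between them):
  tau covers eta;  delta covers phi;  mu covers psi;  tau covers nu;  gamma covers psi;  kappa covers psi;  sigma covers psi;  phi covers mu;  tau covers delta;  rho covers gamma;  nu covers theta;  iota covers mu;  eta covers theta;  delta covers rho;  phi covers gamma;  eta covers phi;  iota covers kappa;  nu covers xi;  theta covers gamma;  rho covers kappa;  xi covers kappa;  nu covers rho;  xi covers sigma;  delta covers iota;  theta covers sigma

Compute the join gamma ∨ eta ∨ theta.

eta

Common upper bounds of {gamma, eta, theta}: eta, tau.
The least among these is eta.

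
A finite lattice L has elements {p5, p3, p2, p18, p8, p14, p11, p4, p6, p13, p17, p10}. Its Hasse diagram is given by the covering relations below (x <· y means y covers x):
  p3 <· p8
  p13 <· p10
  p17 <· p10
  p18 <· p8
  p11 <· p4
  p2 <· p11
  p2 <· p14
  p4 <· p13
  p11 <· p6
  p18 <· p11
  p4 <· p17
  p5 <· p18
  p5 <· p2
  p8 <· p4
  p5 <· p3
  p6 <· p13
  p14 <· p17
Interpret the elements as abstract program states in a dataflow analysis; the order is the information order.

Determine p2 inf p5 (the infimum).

p5

Common lower bounds of {p2, p5}: p5.
The greatest among these is p5.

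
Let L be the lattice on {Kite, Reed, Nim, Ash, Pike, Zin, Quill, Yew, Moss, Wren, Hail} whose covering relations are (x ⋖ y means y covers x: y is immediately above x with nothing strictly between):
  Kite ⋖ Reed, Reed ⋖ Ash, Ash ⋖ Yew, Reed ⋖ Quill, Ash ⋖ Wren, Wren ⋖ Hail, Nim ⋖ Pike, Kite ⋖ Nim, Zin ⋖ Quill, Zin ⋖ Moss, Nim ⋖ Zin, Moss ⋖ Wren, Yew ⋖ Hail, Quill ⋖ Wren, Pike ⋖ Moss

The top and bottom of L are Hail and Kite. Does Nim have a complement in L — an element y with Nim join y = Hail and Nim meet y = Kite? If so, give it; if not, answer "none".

Yew

Need y with Nim ∨ y = Hail and Nim ∧ y = Kite.
Checking each element gives: Yew.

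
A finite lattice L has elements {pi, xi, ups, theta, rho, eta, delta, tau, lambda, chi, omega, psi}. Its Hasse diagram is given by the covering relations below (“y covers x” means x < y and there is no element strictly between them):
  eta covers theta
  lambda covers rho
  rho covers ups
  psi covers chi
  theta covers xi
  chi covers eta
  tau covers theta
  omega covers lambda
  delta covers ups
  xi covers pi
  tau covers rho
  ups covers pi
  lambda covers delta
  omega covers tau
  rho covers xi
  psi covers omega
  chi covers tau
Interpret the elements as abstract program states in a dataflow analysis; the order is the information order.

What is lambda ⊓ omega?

Common lower bounds of {lambda, omega}: delta, lambda, pi, rho, ups, xi.
The greatest among these is lambda.

lambda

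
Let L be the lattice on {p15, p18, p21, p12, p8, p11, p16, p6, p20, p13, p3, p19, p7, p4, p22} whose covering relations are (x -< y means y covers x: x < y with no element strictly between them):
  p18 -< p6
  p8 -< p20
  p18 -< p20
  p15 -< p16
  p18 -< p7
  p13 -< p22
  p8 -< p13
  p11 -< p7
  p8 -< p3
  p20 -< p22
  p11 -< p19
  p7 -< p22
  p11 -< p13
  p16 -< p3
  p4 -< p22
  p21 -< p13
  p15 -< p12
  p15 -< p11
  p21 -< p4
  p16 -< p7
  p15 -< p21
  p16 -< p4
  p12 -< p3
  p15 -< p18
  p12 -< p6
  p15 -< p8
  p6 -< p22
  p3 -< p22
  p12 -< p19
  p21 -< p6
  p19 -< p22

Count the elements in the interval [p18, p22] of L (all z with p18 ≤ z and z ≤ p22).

5

The interval [p18, p22] = {p18, p20, p22, p6, p7}, which has 5 elements.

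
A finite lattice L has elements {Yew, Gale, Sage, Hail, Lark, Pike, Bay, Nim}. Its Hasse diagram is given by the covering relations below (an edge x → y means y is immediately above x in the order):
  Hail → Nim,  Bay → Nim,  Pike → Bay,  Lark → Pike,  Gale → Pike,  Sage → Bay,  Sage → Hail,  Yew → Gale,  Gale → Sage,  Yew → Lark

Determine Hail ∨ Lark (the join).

Common upper bounds of {Hail, Lark}: Nim.
The least among these is Nim.

Nim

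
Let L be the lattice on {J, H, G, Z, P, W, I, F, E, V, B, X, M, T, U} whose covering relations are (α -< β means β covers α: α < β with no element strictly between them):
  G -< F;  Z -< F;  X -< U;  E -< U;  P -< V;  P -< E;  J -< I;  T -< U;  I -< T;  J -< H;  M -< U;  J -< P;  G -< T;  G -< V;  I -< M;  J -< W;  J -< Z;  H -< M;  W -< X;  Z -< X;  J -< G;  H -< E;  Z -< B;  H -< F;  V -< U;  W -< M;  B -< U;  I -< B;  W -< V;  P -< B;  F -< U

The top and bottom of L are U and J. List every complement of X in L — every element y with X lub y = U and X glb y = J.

Need y with X ∨ y = U and X ∧ y = J.
Checking each element gives: E, G, H, I, P, T.

E, G, H, I, P, T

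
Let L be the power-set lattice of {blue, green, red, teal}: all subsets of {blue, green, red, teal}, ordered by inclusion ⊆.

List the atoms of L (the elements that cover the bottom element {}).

{blue}, {green}, {red}, {teal}

The atoms are exactly the elements that cover {}: {blue}, {green}, {red}, {teal}.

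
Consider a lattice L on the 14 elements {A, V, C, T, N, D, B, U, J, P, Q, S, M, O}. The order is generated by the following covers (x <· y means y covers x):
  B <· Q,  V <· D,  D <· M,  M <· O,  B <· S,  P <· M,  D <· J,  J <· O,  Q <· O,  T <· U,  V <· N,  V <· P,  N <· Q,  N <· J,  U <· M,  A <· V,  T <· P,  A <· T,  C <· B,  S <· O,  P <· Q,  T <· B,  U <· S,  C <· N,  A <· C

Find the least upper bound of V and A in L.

V

Common upper bounds of {V, A}: D, J, M, N, O, P, Q, V.
The least among these is V.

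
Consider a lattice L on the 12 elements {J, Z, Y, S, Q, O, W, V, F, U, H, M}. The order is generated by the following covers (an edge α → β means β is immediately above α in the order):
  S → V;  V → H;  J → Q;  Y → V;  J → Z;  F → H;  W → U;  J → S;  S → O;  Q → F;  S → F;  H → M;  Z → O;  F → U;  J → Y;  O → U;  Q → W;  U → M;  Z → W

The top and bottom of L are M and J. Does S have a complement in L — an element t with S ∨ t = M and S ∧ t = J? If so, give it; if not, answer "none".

For every candidate t, either S ∨ t ≠ M or S ∧ t ≠ J; no complement exists.

none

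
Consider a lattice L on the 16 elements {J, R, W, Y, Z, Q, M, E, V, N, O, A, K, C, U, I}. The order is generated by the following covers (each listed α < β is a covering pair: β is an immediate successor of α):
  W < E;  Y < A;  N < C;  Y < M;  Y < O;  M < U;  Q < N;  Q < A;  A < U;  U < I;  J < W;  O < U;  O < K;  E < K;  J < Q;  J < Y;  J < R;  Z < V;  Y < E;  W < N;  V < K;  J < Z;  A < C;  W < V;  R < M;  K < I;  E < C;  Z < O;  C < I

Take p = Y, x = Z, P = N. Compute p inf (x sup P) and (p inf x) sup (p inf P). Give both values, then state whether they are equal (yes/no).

x sup P = I, so p inf (x sup P) = Y inf I = Y.
p inf x = J and p inf P = J, so (p inf x) sup (p inf P) = J sup J = J.
Equal: no.

Y; J; no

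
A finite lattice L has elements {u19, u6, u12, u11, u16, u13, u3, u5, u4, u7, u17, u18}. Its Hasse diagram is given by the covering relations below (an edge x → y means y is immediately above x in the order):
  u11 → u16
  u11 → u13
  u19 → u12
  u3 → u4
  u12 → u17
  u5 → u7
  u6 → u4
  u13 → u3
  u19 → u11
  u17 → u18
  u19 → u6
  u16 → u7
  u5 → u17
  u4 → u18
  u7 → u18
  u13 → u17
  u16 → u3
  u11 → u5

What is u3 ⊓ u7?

u16

Common lower bounds of {u3, u7}: u11, u16, u19.
The greatest among these is u16.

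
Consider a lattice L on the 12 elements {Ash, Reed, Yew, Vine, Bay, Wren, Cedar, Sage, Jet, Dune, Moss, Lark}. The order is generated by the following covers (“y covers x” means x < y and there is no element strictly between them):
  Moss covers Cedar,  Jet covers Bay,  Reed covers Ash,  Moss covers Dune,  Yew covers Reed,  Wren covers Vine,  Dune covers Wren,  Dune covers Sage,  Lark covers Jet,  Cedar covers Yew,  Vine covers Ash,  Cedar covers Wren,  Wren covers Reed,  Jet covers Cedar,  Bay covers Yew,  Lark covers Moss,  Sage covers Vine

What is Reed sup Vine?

Wren

Common upper bounds of {Reed, Vine}: Cedar, Dune, Jet, Lark, Moss, Wren.
The least among these is Wren.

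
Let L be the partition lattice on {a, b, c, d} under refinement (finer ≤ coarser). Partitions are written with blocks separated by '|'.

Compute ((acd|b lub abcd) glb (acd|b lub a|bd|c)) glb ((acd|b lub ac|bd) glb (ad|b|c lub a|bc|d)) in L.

ad|bc

acd|b ∨ abcd = abcd
acd|b ∨ a|bd|c = abcd
abcd ∧ abcd = abcd
acd|b ∨ ac|bd = abcd
ad|b|c ∨ a|bc|d = ad|bc
abcd ∧ ad|bc = ad|bc
abcd ∧ ad|bc = ad|bc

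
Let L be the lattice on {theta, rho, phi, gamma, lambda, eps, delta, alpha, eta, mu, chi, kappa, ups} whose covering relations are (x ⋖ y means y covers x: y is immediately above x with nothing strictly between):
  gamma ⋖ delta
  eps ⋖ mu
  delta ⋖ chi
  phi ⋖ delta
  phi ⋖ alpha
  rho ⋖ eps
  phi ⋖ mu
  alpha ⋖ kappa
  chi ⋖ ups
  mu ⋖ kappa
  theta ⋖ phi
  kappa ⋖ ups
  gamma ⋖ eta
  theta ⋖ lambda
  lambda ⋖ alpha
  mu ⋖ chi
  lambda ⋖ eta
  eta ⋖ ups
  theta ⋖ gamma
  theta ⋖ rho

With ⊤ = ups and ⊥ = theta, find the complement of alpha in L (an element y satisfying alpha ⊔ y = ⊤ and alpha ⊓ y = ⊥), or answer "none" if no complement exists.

gamma

Need y with alpha ∨ y = ups and alpha ∧ y = theta.
Checking each element gives: gamma.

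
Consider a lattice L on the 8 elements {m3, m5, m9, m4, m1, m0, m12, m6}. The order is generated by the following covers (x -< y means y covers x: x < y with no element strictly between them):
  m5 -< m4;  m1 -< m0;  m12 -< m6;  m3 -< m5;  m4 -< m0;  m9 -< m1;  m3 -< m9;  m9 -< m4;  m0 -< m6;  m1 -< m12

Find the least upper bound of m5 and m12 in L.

m6

Common upper bounds of {m5, m12}: m6.
The least among these is m6.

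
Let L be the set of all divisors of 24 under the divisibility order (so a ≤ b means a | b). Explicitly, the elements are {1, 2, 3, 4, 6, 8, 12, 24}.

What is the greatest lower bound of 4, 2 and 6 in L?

2

Common lower bounds of {4, 2, 6}: 1, 2.
The greatest among these is 2.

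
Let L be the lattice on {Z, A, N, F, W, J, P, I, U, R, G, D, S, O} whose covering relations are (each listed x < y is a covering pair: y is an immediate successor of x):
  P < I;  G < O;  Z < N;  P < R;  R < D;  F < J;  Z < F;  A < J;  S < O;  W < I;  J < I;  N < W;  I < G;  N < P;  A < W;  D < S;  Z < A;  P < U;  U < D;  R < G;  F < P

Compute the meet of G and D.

Common lower bounds of {G, D}: F, N, P, R, Z.
The greatest among these is R.

R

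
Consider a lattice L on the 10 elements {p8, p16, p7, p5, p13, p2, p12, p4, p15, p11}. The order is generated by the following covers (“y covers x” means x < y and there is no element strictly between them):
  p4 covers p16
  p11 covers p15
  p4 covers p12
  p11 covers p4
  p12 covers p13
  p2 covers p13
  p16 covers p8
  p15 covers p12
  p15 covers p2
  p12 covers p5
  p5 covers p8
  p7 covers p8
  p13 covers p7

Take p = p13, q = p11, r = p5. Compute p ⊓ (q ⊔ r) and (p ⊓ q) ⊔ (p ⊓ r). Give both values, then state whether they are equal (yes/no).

q ⊔ r = p11, so p ⊓ (q ⊔ r) = p13 ⊓ p11 = p13.
p ⊓ q = p13 and p ⊓ r = p8, so (p ⊓ q) ⊔ (p ⊓ r) = p13 ⊔ p8 = p13.
Equal: yes.

p13; p13; yes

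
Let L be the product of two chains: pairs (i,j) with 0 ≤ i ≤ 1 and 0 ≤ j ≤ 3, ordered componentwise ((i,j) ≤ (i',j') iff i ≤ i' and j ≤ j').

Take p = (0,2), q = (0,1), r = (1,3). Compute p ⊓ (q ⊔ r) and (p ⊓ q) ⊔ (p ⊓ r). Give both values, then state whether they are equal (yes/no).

q ⊔ r = (1,3), so p ⊓ (q ⊔ r) = (0,2) ⊓ (1,3) = (0,2).
p ⊓ q = (0,1) and p ⊓ r = (0,2), so (p ⊓ q) ⊔ (p ⊓ r) = (0,1) ⊔ (0,2) = (0,2).
Equal: yes.

(0,2); (0,2); yes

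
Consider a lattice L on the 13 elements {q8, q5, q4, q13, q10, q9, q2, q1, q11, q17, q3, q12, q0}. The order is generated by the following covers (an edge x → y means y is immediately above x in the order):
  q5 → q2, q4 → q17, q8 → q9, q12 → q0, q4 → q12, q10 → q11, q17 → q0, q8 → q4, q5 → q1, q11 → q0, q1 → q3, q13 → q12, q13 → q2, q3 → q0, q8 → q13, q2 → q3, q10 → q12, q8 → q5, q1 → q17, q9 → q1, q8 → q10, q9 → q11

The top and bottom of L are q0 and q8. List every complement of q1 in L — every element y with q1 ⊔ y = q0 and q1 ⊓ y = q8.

q10, q12

Need y with q1 ∨ y = q0 and q1 ∧ y = q8.
Checking each element gives: q10, q12.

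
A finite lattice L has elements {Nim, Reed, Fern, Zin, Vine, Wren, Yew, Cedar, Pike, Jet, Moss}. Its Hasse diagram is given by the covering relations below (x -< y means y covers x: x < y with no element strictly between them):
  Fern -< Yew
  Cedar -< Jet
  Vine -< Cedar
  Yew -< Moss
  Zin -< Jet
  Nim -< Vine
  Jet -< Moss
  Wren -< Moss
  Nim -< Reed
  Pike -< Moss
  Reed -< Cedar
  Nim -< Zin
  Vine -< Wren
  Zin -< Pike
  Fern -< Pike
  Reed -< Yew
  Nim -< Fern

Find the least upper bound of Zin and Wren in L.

Common upper bounds of {Zin, Wren}: Moss.
The least among these is Moss.

Moss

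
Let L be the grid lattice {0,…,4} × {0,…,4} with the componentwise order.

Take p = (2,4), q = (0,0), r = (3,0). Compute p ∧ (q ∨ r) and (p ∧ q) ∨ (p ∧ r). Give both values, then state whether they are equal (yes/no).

q ∨ r = (3,0), so p ∧ (q ∨ r) = (2,4) ∧ (3,0) = (2,0).
p ∧ q = (0,0) and p ∧ r = (2,0), so (p ∧ q) ∨ (p ∧ r) = (0,0) ∨ (2,0) = (2,0).
Equal: yes.

(2,0); (2,0); yes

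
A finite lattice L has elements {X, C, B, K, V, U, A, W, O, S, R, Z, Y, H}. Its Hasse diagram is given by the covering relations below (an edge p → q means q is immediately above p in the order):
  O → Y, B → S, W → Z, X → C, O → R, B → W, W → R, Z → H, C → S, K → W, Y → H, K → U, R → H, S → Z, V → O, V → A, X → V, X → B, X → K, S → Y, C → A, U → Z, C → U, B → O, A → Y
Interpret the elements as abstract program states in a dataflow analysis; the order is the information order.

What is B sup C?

Common upper bounds of {B, C}: H, S, Y, Z.
The least among these is S.

S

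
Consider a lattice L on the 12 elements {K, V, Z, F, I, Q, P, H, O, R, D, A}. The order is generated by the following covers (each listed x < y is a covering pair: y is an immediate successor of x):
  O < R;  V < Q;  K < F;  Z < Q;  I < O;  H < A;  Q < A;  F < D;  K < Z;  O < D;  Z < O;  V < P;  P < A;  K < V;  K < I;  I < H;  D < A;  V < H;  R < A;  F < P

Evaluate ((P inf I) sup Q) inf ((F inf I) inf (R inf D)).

K

P ∧ I = K
K ∨ Q = Q
F ∧ I = K
R ∧ D = O
K ∧ O = K
Q ∧ K = K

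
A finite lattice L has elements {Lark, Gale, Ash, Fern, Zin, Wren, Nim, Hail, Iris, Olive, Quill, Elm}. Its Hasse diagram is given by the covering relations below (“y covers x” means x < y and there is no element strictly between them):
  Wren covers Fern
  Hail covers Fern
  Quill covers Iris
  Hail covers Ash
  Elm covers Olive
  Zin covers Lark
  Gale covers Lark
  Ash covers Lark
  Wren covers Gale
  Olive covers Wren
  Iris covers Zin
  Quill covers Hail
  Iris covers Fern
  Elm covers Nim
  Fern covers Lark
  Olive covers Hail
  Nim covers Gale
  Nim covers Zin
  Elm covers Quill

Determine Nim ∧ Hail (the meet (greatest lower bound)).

Common lower bounds of {Nim, Hail}: Lark.
The greatest among these is Lark.

Lark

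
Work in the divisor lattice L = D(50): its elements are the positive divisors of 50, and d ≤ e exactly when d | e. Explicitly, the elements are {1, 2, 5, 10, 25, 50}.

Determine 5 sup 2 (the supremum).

In the divisibility order, the join is the least common multiple: lcm(5, 2) = 10.

10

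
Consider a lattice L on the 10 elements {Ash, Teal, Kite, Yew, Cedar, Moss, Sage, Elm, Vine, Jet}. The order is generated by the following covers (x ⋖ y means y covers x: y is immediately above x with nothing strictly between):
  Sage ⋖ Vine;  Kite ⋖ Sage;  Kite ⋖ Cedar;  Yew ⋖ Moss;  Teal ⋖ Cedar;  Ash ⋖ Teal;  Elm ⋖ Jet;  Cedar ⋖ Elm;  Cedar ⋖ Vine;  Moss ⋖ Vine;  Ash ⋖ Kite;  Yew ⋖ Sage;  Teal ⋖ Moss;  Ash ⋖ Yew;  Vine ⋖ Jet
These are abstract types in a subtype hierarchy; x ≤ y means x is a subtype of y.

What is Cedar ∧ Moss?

Common lower bounds of {Cedar, Moss}: Ash, Teal.
The greatest among these is Teal.

Teal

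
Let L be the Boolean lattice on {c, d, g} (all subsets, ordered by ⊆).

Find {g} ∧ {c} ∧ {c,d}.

∅

Under ⊆, meet is intersection: {g} ∩ {c} ∩ {c,d} = ∅.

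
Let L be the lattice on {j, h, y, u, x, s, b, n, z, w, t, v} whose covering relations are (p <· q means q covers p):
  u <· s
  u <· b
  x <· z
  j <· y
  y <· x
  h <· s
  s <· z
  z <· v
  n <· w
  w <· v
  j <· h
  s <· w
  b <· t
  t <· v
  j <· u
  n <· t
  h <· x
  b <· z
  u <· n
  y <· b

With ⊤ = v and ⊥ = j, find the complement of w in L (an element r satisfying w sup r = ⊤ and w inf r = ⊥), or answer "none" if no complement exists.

y

Need r with w ∨ r = v and w ∧ r = j.
Checking each element gives: y.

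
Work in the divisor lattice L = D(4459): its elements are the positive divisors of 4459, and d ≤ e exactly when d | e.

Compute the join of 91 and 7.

Common upper bounds of {91, 7}: 4459, 637, 91.
The least among these is 91.

91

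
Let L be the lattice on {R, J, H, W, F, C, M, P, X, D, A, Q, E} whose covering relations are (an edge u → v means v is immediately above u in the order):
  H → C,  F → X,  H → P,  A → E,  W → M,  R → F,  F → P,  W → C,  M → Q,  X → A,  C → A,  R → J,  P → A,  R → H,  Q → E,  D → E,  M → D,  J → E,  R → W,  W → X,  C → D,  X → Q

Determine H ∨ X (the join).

A

Common upper bounds of {H, X}: A, E.
The least among these is A.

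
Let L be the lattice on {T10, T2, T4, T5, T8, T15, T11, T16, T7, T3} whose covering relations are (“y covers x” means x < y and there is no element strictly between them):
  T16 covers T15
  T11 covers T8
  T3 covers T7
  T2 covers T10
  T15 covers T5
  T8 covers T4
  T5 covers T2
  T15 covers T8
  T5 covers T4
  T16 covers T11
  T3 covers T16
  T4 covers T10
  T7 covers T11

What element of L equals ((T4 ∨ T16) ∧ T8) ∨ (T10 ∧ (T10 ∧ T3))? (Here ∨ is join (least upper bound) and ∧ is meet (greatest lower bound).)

T4 ∨ T16 = T16
T16 ∧ T8 = T8
T10 ∧ T3 = T10
T10 ∧ T10 = T10
T8 ∨ T10 = T8

T8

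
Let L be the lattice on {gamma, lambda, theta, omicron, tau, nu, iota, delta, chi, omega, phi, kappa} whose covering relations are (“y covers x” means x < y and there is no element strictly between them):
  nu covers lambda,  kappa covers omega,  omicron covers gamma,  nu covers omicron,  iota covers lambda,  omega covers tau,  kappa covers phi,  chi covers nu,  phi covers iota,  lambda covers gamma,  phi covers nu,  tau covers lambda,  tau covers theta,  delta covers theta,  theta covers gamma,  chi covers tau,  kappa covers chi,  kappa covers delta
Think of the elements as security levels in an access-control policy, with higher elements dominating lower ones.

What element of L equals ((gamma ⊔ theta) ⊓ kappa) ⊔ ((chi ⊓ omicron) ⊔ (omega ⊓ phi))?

gamma ∨ theta = theta
theta ∧ kappa = theta
chi ∧ omicron = omicron
omega ∧ phi = lambda
omicron ∨ lambda = nu
theta ∨ nu = chi

chi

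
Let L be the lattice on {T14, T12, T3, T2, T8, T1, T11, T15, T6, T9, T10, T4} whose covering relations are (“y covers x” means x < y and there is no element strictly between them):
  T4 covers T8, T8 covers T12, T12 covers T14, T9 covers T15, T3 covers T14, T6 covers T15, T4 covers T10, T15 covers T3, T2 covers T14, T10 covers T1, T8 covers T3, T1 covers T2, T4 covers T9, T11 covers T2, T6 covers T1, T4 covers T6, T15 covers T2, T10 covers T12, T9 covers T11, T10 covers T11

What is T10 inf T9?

T11

Common lower bounds of {T10, T9}: T11, T14, T2.
The greatest among these is T11.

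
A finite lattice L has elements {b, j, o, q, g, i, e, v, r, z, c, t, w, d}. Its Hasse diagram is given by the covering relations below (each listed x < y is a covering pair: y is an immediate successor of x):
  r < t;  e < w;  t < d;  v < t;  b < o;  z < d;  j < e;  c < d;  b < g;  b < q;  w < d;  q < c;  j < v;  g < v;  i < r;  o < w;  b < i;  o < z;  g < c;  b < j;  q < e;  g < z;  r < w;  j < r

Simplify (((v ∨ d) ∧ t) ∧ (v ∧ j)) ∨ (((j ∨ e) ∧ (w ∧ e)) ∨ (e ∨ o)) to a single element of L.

v ∨ d = d
d ∧ t = t
v ∧ j = j
t ∧ j = j
j ∨ e = e
w ∧ e = e
e ∧ e = e
e ∨ o = w
e ∨ w = w
j ∨ w = w

w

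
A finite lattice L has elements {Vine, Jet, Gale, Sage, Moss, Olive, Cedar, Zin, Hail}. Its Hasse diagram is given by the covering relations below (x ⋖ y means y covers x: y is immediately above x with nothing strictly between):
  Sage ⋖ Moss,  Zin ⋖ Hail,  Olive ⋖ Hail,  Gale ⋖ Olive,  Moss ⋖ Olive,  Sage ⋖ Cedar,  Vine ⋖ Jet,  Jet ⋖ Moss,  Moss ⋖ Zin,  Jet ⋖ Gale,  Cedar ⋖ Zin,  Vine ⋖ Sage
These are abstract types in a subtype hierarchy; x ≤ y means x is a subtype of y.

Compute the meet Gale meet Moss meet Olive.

Common lower bounds of {Gale, Moss, Olive}: Jet, Vine.
The greatest among these is Jet.

Jet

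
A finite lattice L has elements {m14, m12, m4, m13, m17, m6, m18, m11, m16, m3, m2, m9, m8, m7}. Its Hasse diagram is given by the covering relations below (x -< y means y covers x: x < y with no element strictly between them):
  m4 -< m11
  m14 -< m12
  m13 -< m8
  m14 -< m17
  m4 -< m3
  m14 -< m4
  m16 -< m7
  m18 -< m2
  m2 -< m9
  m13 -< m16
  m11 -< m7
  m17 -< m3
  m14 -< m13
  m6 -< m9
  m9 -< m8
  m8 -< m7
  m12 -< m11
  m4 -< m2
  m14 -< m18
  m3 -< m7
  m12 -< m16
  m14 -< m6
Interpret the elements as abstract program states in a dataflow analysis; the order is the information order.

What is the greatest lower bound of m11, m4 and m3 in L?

Common lower bounds of {m11, m4, m3}: m14, m4.
The greatest among these is m4.

m4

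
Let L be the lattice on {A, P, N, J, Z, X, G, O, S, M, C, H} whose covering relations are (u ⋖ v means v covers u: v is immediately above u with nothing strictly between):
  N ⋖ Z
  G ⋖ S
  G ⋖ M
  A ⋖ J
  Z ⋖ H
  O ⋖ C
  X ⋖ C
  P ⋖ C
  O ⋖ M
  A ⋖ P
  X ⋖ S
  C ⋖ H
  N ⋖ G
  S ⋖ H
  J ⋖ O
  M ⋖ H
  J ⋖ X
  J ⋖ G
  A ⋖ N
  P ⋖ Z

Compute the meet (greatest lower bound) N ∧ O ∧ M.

Common lower bounds of {N, O, M}: A.
The greatest among these is A.

A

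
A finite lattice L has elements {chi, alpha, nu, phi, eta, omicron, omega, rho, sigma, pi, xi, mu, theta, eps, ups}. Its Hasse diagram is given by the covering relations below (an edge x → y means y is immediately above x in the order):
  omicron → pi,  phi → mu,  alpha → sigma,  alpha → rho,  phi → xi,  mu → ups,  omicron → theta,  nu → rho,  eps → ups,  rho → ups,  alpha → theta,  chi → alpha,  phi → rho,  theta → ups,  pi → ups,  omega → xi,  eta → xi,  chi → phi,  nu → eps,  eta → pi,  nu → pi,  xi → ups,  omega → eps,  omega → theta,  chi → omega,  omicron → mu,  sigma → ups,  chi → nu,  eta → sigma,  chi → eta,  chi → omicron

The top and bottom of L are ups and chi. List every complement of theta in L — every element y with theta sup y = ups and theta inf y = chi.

eta, nu, phi

Need y with theta ∨ y = ups and theta ∧ y = chi.
Checking each element gives: eta, nu, phi.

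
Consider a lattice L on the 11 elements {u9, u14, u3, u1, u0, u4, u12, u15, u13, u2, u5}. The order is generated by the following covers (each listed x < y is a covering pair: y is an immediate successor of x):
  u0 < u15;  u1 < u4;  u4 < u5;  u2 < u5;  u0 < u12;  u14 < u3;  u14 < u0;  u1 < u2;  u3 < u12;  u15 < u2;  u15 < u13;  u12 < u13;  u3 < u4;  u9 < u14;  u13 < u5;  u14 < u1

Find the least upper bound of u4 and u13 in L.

Common upper bounds of {u4, u13}: u5.
The least among these is u5.

u5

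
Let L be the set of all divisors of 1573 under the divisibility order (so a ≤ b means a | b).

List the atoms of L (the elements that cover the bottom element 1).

The atoms are exactly the elements that cover 1: 11, 13.

11, 13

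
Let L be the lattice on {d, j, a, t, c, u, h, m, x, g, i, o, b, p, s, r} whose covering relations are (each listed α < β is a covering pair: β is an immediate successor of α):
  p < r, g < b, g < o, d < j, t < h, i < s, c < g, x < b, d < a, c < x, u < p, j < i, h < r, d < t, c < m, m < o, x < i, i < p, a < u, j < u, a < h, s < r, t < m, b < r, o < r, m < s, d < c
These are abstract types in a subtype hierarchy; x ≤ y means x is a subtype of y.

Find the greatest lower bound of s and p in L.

i

Common lower bounds of {s, p}: c, d, i, j, x.
The greatest among these is i.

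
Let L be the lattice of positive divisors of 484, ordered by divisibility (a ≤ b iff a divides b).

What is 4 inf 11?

Common lower bounds of {4, 11}: 1.
The greatest among these is 1.

1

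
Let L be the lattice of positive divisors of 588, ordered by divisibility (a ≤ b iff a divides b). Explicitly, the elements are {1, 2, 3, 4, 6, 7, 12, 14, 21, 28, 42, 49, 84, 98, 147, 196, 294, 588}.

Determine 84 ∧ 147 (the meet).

Common lower bounds of {84, 147}: 1, 21, 3, 7.
The greatest among these is 21.

21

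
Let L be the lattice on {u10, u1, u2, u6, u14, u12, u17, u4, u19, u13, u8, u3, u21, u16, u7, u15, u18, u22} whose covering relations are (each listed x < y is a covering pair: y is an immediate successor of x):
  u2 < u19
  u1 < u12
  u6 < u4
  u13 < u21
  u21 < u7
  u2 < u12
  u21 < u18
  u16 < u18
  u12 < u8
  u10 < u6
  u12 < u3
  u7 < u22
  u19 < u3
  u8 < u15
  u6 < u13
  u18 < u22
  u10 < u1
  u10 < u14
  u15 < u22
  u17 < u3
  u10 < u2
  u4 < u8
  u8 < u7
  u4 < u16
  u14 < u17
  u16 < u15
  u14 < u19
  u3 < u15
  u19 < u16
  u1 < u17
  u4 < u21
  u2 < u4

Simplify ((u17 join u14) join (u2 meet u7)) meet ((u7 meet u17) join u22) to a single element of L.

u3

u17 ∨ u14 = u17
u2 ∧ u7 = u2
u17 ∨ u2 = u3
u7 ∧ u17 = u1
u1 ∨ u22 = u22
u3 ∧ u22 = u3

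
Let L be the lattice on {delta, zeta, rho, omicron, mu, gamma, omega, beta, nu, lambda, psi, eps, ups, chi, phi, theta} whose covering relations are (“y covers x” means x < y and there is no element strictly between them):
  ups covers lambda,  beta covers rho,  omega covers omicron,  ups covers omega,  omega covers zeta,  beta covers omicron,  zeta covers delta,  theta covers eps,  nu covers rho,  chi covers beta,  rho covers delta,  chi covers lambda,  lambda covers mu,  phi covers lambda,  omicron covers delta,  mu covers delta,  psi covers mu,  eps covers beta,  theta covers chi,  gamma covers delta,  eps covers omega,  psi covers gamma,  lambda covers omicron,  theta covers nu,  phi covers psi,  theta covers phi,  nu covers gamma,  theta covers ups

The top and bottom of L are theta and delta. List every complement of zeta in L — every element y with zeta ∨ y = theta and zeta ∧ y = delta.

Need y with zeta ∨ y = theta and zeta ∧ y = delta.
Checking each element gives: chi, gamma, nu, phi, psi.

chi, gamma, nu, phi, psi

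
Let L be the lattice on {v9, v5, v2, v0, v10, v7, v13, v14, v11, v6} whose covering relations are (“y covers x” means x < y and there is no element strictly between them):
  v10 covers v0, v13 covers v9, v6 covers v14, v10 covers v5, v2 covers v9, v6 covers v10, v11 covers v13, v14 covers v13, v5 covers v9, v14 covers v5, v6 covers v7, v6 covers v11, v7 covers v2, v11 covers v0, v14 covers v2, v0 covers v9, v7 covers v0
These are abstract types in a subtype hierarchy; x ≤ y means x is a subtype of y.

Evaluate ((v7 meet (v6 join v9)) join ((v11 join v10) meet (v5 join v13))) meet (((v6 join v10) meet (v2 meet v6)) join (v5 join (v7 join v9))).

v6

v6 ∨ v9 = v6
v7 ∧ v6 = v7
v11 ∨ v10 = v6
v5 ∨ v13 = v14
v6 ∧ v14 = v14
v7 ∨ v14 = v6
v6 ∨ v10 = v6
v2 ∧ v6 = v2
v6 ∧ v2 = v2
v7 ∨ v9 = v7
v5 ∨ v7 = v6
v2 ∨ v6 = v6
v6 ∧ v6 = v6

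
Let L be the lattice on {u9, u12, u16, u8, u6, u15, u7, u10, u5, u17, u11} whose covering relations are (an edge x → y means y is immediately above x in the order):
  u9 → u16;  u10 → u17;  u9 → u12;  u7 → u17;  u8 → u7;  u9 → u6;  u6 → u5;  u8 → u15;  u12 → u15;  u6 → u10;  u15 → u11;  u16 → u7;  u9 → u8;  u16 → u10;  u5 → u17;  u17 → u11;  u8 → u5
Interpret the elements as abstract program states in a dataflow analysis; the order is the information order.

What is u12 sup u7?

u11

Common upper bounds of {u12, u7}: u11.
The least among these is u11.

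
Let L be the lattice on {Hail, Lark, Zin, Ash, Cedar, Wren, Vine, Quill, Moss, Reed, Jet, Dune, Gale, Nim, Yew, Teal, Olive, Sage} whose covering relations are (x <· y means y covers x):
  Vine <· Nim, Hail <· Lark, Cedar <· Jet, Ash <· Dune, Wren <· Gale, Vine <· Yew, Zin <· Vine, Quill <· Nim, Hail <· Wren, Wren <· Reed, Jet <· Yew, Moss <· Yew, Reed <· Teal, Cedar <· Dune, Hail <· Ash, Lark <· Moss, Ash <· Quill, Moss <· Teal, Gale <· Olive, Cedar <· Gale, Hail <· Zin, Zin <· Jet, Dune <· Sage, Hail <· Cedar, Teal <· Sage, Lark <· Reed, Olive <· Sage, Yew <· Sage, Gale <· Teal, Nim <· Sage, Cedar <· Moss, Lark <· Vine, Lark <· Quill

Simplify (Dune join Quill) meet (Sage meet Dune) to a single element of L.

Dune

Dune ∨ Quill = Sage
Sage ∧ Dune = Dune
Sage ∧ Dune = Dune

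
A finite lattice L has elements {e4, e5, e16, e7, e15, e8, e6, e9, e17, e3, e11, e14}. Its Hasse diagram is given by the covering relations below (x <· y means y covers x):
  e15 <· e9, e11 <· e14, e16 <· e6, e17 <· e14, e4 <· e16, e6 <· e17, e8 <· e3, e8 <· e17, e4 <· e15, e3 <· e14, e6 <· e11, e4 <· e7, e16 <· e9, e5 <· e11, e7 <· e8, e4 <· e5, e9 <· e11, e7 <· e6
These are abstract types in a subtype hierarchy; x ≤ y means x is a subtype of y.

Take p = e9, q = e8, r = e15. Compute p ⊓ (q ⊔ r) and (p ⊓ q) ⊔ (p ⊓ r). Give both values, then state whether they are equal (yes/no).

q ⊔ r = e14, so p ⊓ (q ⊔ r) = e9 ⊓ e14 = e9.
p ⊓ q = e4 and p ⊓ r = e15, so (p ⊓ q) ⊔ (p ⊓ r) = e4 ⊔ e15 = e15.
Equal: no.

e9; e15; no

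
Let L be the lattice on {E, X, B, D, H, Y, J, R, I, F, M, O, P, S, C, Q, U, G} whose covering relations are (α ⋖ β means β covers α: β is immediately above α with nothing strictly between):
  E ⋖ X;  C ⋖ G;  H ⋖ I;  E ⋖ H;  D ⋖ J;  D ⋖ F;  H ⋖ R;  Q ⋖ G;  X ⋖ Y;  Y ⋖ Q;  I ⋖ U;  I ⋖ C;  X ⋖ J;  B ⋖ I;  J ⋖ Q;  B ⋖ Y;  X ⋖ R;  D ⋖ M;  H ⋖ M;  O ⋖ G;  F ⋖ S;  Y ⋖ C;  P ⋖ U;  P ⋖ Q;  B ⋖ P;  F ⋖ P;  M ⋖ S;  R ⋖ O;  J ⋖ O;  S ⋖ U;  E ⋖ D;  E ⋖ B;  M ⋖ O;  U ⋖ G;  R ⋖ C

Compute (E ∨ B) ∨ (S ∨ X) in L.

G

E ∨ B = B
S ∨ X = G
B ∨ G = G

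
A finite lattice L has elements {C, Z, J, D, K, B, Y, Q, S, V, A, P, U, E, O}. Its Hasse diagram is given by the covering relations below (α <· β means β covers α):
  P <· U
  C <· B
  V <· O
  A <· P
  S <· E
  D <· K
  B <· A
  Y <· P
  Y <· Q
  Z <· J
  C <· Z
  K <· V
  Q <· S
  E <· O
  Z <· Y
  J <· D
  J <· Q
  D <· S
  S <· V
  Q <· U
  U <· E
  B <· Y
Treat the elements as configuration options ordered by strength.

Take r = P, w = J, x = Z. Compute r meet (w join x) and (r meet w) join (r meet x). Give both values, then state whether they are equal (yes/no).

Z; Z; yes

w join x = J, so r meet (w join x) = P meet J = Z.
r meet w = Z and r meet x = Z, so (r meet w) join (r meet x) = Z join Z = Z.
Equal: yes.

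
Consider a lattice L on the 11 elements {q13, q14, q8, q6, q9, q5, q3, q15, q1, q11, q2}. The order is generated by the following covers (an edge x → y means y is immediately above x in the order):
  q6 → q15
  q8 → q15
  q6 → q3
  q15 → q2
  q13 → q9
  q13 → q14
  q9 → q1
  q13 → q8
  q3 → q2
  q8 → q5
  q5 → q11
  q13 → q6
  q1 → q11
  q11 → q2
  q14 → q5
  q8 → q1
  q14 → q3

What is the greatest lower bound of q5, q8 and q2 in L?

Common lower bounds of {q5, q8, q2}: q13, q8.
The greatest among these is q8.

q8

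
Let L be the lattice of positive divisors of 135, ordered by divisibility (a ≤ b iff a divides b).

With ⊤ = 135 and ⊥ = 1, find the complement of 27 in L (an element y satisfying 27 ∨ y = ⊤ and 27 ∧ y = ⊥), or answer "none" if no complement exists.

Need y with 27 ∨ y = 135 and 27 ∧ y = 1.
Checking each element gives: 5.

5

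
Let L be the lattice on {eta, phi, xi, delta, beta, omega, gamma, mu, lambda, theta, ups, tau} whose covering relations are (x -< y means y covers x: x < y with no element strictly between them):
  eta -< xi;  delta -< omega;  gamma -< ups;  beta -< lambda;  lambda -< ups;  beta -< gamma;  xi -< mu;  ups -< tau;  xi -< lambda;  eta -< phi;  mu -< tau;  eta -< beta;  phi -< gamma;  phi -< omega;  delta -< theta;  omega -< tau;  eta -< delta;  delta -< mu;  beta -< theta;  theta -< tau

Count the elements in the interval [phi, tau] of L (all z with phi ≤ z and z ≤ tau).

The interval [phi, tau] = {gamma, omega, phi, tau, ups}, which has 5 elements.

5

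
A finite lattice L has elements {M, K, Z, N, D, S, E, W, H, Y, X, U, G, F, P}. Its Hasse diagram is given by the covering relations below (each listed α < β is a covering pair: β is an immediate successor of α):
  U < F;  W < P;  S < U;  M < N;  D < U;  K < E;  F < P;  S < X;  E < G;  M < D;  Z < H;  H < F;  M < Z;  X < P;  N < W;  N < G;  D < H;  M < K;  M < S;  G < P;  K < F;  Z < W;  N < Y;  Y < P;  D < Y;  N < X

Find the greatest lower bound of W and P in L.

Common lower bounds of {W, P}: M, N, W, Z.
The greatest among these is W.

W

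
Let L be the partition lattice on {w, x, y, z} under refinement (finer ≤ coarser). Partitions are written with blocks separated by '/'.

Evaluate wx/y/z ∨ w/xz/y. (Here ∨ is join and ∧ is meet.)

wx/y/z ∨ w/xz/y = wxz/y

wxz/y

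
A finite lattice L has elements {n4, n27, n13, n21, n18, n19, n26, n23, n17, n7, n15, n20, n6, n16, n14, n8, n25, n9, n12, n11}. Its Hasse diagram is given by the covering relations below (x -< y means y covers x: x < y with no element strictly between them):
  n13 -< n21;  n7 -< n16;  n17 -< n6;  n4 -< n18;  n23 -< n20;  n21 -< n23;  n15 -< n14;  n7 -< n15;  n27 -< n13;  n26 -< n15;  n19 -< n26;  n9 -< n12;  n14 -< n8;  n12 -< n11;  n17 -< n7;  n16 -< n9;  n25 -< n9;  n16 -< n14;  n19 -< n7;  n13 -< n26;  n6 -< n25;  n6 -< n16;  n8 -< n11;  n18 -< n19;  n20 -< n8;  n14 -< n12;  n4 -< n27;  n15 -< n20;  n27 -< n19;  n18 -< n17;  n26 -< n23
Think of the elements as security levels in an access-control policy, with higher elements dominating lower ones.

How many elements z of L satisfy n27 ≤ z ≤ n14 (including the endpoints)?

8

The interval [n27, n14] = {n13, n14, n15, n16, n19, n26, n27, n7}, which has 8 elements.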